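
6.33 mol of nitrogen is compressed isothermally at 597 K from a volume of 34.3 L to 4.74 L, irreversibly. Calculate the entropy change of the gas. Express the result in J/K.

ΔS_gas = -104 J/K

Entropy is a state function, so ΔS_gas depends only on the end states.
For an isothermal ideal gas ΔS_gas = nR ln(V₂/V₁) = 6.33 × 8.314 × ln(4.74/34.3) = -104 J/K.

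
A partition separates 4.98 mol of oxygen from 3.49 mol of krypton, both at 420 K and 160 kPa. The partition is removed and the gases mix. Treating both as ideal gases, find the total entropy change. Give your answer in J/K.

Mole fractions: x_A = 4.98/8.47 = 0.588, x_B = 0.412.
ΔS_mix = −R(n_A ln x_A + n_B ln x_B) = −8.314 × (4.98 ln 0.588 + 3.49 ln 0.412) = 47.7 J/K.

ΔS_mix = 47.7 J/K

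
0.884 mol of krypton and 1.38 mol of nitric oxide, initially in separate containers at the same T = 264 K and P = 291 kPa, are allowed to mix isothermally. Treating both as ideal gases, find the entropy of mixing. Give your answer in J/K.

Mole fractions: x_A = 0.884/2.26 = 0.39, x_B = 0.61.
ΔS_mix = −R(n_A ln x_A + n_B ln x_B) = −8.314 × (0.884 ln 0.39 + 1.38 ln 0.61) = 12.6 J/K.

ΔS_mix = 12.6 J/K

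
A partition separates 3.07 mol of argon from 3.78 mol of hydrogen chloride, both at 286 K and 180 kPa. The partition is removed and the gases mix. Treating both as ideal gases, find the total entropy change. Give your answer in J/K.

ΔS_mix = 39.2 J/K

Mole fractions: x_A = 3.07/6.85 = 0.448, x_B = 0.552.
ΔS_mix = −R(n_A ln x_A + n_B ln x_B) = −8.314 × (3.07 ln 0.448 + 3.78 ln 0.552) = 39.2 J/K.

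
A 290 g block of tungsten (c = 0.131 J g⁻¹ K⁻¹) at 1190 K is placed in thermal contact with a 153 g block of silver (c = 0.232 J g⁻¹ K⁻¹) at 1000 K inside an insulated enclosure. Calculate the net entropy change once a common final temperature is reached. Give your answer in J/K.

Energy balance: T_f = (m₁c₁T₁ + m₂c₂T₂)/(m₁c₁ + m₂c₂) = 1098.2 K.
ΔS₁ = m₁c₁ ln(T_f/T₁) = 37.99 × ln(1098.2/1190) = -3.049 J/K.
ΔS₂ = m₂c₂ ln(T_f/T₂) = 35.496 × ln(1098.2/1000) = 3.326 J/K.
ΔS_total = -3.049 + 3.326 = 0.277 J/K.

ΔS_total = 0.277 J/K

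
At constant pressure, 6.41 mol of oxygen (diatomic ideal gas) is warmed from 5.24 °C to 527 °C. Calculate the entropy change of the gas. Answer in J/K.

In kelvin: T₁ = 278.39 K, T₂ = 800.15 K. At constant pressure, ΔS = nC_p ln(T₂/T₁) with C_p = 7R/2 = 29.1 J mol⁻¹ K⁻¹.
ΔS = 6.41 × 29.1 × ln(800.15/278.39) = 197 J/K.

ΔS = 197 J/K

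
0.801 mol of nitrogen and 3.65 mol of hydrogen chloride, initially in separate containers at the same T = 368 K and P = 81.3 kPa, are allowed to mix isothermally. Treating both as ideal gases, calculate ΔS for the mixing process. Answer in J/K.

Mole fractions: x_A = 0.801/4.45 = 0.18, x_B = 0.82.
ΔS_mix = −R(n_A ln x_A + n_B ln x_B) = −8.314 × (0.801 ln 0.18 + 3.65 ln 0.82) = 17.4 J/K.

ΔS_mix = 17.4 J/K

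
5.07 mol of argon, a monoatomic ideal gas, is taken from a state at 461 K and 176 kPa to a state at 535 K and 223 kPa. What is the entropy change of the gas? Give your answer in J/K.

ΔS = 5.71 J/K

ΔS = nC_p ln(T₂/T₁) − nR ln(P₂/P₁), with C_p = 5R/2 = 20.79 J mol⁻¹ K⁻¹ for a monoatomic ideal gas.
ΔS = 5.07 × [20.79 × ln(535/461) − 8.314 × ln(223/176)] = 5.71 J/K.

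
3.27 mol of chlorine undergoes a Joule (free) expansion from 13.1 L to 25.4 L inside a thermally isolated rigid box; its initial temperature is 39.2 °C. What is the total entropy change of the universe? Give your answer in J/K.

ΔS_universe = 18 J/K

For an ideal gas in free expansion Q = 0 and W = 0, so T is unchanged.
Entropy is a state function; using a reversible isothermal path, ΔS_gas = nR ln(V₂/V₁) = 3.27 × 8.314 × ln(25.4/13.1) = 18 J/K.
The insulated surroundings exchange no heat, so ΔS_surr = 0 and ΔS_universe = ΔS_gas.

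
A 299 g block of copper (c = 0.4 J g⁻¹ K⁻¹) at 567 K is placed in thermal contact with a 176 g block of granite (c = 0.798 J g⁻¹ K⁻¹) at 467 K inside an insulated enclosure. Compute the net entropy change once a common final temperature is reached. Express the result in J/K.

ΔS_total = 1.22 J/K

Energy balance: T_f = (m₁c₁T₁ + m₂c₂T₂)/(m₁c₁ + m₂c₂) = 512.99 K.
ΔS₁ = m₁c₁ ln(T_f/T₁) = 119.6 × ln(512.99/567) = -11.97 J/K.
ΔS₂ = m₂c₂ ln(T_f/T₂) = 140.448 × ln(512.99/467) = 13.19 J/K.
ΔS_total = -11.97 + 13.19 = 1.22 J/K.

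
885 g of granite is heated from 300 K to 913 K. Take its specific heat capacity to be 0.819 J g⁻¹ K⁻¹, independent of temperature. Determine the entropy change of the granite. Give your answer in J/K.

ΔS = 807 J/K

ΔS = ∫dQ_rev/T = m c ln(T₂/T₁) = 885 × 0.819 × ln(913/300) = 807 J/K.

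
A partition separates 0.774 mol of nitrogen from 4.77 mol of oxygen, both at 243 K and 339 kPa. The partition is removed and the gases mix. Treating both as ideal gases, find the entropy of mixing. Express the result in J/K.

Mole fractions: x_A = 0.774/5.54 = 0.14, x_B = 0.86.
ΔS_mix = −R(n_A ln x_A + n_B ln x_B) = −8.314 × (0.774 ln 0.14 + 4.77 ln 0.86) = 18.6 J/K.

ΔS_mix = 18.6 J/K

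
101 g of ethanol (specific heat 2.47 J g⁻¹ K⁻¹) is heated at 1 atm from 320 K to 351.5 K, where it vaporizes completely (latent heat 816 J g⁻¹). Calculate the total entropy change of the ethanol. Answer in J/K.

ΔS = 258 J/K

Warming step: ΔS₁ = m c ln(T_tr/T_i) = 101 × 2.47 × ln(351.5/320) = 23.42 J/K.
Phase change: ΔS₂ = +mL/T_tr = 101 × 816 / 351.5 = 234.5 J/K.
ΔS_total = (23.42) + (234.5) = 258 J/K.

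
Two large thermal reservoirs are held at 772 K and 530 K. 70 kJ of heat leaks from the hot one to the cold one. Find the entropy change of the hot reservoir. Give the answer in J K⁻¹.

The hot reservoir loses heat Q, so ΔS_hot = −Q/T_H = −70000/772 = -90.7 J/K.

ΔS_hot = -90.7 J/K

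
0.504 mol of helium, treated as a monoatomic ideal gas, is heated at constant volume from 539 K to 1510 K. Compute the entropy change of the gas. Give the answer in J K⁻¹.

At constant volume, ΔS = nC_V ln(T₂/T₁) with C_V = 3R/2 = 12.47 J mol⁻¹ K⁻¹.
ΔS = 0.504 × 12.47 × ln(1510/539) = 6.47 J/K.

ΔS = 6.47 J/K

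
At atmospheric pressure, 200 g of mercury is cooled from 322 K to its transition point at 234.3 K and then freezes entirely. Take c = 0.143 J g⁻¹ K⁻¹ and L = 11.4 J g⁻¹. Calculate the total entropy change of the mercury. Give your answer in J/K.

ΔS = -18.8 J/K

Cooling step: ΔS₁ = m c ln(T_tr/T_i) = 200 × 0.143 × ln(234.3/322) = -9.093 J/K.
Phase change: ΔS₂ = −mL/T_tr = −200 × 11.4 / 234.3 = -9.731 J/K.
ΔS_total = (-9.093) + (-9.731) = -18.8 J/K.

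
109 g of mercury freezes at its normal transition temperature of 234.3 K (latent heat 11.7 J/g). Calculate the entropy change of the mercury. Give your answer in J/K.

Heat released by the substance: Q = −mL = −109 × 11.7 = −1275.3 J.
At constant T, ΔS = Q_rev/T = −1275.3 / 234.3 = -5.44 J/K.

ΔS = -5.44 J/K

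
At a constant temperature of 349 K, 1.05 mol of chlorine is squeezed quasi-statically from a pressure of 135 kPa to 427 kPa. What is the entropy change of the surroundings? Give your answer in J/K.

For an isothermal ideal gas ΔS_gas = nR ln(P₁/P₂) = 1.05 × 8.314 × ln(135/427) = -10.1 J/K.
The process is reversible, so ΔS_surr = −ΔS_gas = 10.1 J/K and ΔS_universe = 0.

ΔS_surr = 10.1 J/K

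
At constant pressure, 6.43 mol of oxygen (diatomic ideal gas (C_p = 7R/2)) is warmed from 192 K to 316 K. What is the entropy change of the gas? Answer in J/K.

ΔS = 93.2 J/K

At constant pressure, ΔS = nC_p ln(T₂/T₁) with C_p = 7R/2 = 29.1 J mol⁻¹ K⁻¹.
ΔS = 6.43 × 29.1 × ln(316/192) = 93.2 J/K.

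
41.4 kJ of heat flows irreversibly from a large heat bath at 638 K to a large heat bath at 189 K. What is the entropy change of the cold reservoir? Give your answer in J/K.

ΔS_cold = 219 J/K

The cold reservoir gains heat Q, so ΔS_cold = +Q/T_C = 41400/189 = 219 J/K.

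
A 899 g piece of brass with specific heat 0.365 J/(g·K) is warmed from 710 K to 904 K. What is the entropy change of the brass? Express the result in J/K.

ΔS = ∫dQ_rev/T = m c ln(T₂/T₁) = 899 × 0.365 × ln(904/710) = 79.3 J/K.

ΔS = 79.3 J/K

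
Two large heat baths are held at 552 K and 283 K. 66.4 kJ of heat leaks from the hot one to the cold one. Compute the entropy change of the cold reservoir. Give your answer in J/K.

ΔS_cold = 235 J/K

The cold reservoir gains heat Q, so ΔS_cold = +Q/T_C = 66400/283 = 235 J/K.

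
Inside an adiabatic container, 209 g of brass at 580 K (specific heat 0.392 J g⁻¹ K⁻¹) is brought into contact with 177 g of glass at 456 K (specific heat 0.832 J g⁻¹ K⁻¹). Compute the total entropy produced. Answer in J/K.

Energy balance: T_f = (m₁c₁T₁ + m₂c₂T₂)/(m₁c₁ + m₂c₂) = 500.33 K.
ΔS₁ = m₁c₁ ln(T_f/T₁) = 81.928 × ln(500.33/580) = -12.11 J/K.
ΔS₂ = m₂c₂ ln(T_f/T₂) = 147.264 × ln(500.33/456) = 13.66 J/K.
ΔS_total = -12.11 + 13.66 = 1.55 J/K.

ΔS_total = 1.55 J/K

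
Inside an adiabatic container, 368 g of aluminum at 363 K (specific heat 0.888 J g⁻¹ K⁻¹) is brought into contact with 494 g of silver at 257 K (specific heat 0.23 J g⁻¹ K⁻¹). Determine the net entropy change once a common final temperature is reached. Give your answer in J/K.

ΔS_total = 4.74 J/K

Energy balance: T_f = (m₁c₁T₁ + m₂c₂T₂)/(m₁c₁ + m₂c₂) = 335.65 K.
ΔS₁ = m₁c₁ ln(T_f/T₁) = 326.784 × ln(335.65/363) = -25.6 J/K.
ΔS₂ = m₂c₂ ln(T_f/T₂) = 113.62 × ln(335.65/257) = 30.34 J/K.
ΔS_total = -25.6 + 30.34 = 4.74 J/K.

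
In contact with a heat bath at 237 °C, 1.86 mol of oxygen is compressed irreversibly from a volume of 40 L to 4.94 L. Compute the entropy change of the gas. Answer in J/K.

Entropy is a state function, so ΔS_gas depends only on the end states.
For an isothermal ideal gas ΔS_gas = nR ln(V₂/V₁) = 1.86 × 8.314 × ln(4.94/40) = -32.3 J/K.

ΔS_gas = -32.3 J/K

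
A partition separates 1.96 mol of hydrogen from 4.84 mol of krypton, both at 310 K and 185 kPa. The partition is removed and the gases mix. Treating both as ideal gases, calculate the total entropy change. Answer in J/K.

Mole fractions: x_A = 1.96/6.8 = 0.288, x_B = 0.712.
ΔS_mix = −R(n_A ln x_A + n_B ln x_B) = −8.314 × (1.96 ln 0.288 + 4.84 ln 0.712) = 34 J/K.

ΔS_mix = 34 J/K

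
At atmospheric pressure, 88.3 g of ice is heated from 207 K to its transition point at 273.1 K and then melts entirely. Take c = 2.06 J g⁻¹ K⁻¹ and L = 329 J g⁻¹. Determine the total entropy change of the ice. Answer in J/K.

Warming step: ΔS₁ = m c ln(T_tr/T_i) = 88.3 × 2.06 × ln(273.1/207) = 50.41 J/K.
Phase change: ΔS₂ = +mL/T_tr = 88.3 × 329 / 273.1 = 106.4 J/K.
ΔS_total = (50.41) + (106.4) = 157 J/K.

ΔS = 157 J/K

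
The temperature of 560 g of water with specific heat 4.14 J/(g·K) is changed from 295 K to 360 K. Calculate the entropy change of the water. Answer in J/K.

ΔS = 462 J/K

ΔS = ∫dQ_rev/T = m c ln(T₂/T₁) = 560 × 4.14 × ln(360/295) = 462 J/K.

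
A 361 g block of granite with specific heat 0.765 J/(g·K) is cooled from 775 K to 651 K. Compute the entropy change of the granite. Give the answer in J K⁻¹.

ΔS = ∫dQ_rev/T = m c ln(T₂/T₁) = 361 × 0.765 × ln(651/775) = -48.2 J/K.

ΔS = -48.2 J/K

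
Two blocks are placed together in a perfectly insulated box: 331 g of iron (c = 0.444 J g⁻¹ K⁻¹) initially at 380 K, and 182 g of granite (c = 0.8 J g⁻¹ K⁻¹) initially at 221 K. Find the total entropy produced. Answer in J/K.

ΔS_total = 10.6 J/K

Energy balance: T_f = (m₁c₁T₁ + m₂c₂T₂)/(m₁c₁ + m₂c₂) = 300.87 K.
ΔS₁ = m₁c₁ ln(T_f/T₁) = 146.964 × ln(300.87/380) = -34.31 J/K.
ΔS₂ = m₂c₂ ln(T_f/T₂) = 145.6 × ln(300.87/221) = 44.92 J/K.
ΔS_total = -34.31 + 44.92 = 10.6 J/K.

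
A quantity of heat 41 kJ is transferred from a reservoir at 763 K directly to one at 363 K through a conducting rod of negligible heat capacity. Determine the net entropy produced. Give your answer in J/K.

ΔS_hot = −Q/T_H = −41000/763 = -53.74 J/K and ΔS_cold = +Q/T_C = 41000/363 = 112.9 J/K.
ΔS_total = -53.74 + 112.9 = 59.2 J/K, positive as the second law requires.

ΔS_total = 59.2 J/K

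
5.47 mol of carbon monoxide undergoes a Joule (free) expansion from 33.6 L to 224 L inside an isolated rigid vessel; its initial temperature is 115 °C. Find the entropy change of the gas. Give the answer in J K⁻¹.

ΔS_gas = 86.3 J/K

For an ideal gas in free expansion Q = 0 and W = 0, so T is unchanged.
Entropy is a state function; using a reversible isothermal path, ΔS_gas = nR ln(V₂/V₁) = 5.47 × 8.314 × ln(224/33.6) = 86.3 J/K.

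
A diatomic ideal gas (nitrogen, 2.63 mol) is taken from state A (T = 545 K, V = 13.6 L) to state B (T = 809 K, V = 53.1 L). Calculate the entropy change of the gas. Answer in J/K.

ΔS = 51.4 J/K

Entropy is a state function: ΔS = nC_V ln(T₂/T₁) + nR ln(V₂/V₁), with C_V = 5R/2 = 20.79 J mol⁻¹ K⁻¹ for a diatomic ideal gas.
ΔS = 2.63 × [20.79 × ln(809/545) + 8.314 × ln(53.1/13.6)] = 51.4 J/K.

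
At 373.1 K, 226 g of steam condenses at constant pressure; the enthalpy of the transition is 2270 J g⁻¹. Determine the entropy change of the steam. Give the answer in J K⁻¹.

ΔS = -1380 J/K

Heat released by the substance: Q = −mL = −226 × 2270 = −513020 J.
At constant T, ΔS = Q_rev/T = −513020 / 373.1 = -1380 J/K.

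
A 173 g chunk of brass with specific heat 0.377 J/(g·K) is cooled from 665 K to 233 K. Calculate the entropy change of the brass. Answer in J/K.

ΔS = -68.4 J/K

ΔS = ∫dQ_rev/T = m c ln(T₂/T₁) = 173 × 0.377 × ln(233/665) = -68.4 J/K.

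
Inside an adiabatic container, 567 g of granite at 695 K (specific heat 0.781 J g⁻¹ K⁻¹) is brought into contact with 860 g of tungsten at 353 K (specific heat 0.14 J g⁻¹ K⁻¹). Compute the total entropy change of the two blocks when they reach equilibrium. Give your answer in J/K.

ΔS_total = 19 J/K

Energy balance: T_f = (m₁c₁T₁ + m₂c₂T₂)/(m₁c₁ + m₂c₂) = 621.89 K.
ΔS₁ = m₁c₁ ln(T_f/T₁) = 442.827 × ln(621.89/695) = -49.22 J/K.
ΔS₂ = m₂c₂ ln(T_f/T₂) = 120.4 × ln(621.89/353) = 68.18 J/K.
ΔS_total = -49.22 + 68.18 = 19 J/K.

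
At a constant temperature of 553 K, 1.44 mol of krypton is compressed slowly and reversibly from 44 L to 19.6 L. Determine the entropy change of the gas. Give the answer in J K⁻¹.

ΔS_gas = -9.68 J/K

For an isothermal ideal gas ΔS_gas = nR ln(V₂/V₁) = 1.44 × 8.314 × ln(19.6/44) = -9.68 J/K.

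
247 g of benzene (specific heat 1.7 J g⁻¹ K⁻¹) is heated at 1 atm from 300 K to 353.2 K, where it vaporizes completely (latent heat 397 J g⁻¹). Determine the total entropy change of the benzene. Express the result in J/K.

ΔS = 346 J/K

Warming step: ΔS₁ = m c ln(T_tr/T_i) = 247 × 1.7 × ln(353.2/300) = 68.55 J/K.
Phase change: ΔS₂ = +mL/T_tr = 247 × 397 / 353.2 = 277.6 J/K.
ΔS_total = (68.55) + (277.6) = 346 J/K.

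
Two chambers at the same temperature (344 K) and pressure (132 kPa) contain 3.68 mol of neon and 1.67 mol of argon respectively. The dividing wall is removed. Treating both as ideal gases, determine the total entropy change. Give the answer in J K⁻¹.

ΔS_mix = 27.6 J/K

Mole fractions: x_A = 3.68/5.35 = 0.688, x_B = 0.312.
ΔS_mix = −R(n_A ln x_A + n_B ln x_B) = −8.314 × (3.68 ln 0.688 + 1.67 ln 0.312) = 27.6 J/K.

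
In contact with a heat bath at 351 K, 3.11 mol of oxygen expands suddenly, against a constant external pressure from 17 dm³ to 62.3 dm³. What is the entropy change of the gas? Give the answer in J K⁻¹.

Entropy is a state function, so ΔS_gas depends only on the end states.
For an isothermal ideal gas ΔS_gas = nR ln(V₂/V₁) = 3.11 × 8.314 × ln(62.3/17) = 33.6 J/K.

ΔS_gas = 33.6 J/K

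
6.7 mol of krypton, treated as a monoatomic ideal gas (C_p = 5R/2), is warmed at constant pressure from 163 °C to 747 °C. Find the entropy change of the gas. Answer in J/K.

In kelvin: T₁ = 436.15 K, T₂ = 1020.15 K. At constant pressure, ΔS = nC_p ln(T₂/T₁) with C_p = 5R/2 = 20.79 J mol⁻¹ K⁻¹.
ΔS = 6.7 × 20.79 × ln(1020.15/436.15) = 118 J/K.

ΔS = 118 J/K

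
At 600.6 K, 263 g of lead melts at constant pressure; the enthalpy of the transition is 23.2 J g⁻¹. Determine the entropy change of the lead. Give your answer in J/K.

Heat absorbed by the substance: Q = mL = 263 × 23.2 = 6101.6 J.
At constant T, ΔS = Q_rev/T = 6101.6 / 600.6 = 10.2 J/K.

ΔS = 10.2 J/K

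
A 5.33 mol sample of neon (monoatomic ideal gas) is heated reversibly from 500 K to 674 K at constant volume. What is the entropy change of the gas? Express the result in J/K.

At constant volume, ΔS = nC_V ln(T₂/T₁) with C_V = 3R/2 = 12.47 J mol⁻¹ K⁻¹.
ΔS = 5.33 × 12.47 × ln(674/500) = 19.8 J/K.

ΔS = 19.8 J/K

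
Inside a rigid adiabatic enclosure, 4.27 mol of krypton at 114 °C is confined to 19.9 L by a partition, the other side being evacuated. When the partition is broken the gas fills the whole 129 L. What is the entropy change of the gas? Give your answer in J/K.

No heat is exchanged and no work is done, so the ideal-gas temperature stays constant.
Entropy is a state function; using a reversible isothermal path, ΔS_gas = nR ln(V₂/V₁) = 4.27 × 8.314 × ln(129/19.9) = 66.4 J/K.

ΔS_gas = 66.4 J/K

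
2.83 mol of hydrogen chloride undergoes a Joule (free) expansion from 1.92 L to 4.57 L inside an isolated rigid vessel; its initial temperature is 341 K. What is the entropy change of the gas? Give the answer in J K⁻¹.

ΔS_gas = 20.4 J/K

No heat is exchanged and no work is done, so the ideal-gas temperature stays constant.
Entropy is a state function; using a reversible isothermal path, ΔS_gas = nR ln(V₂/V₁) = 2.83 × 8.314 × ln(4.57/1.92) = 20.4 J/K.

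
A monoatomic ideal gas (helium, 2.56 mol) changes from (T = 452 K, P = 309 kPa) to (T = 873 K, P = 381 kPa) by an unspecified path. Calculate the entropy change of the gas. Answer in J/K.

ΔS = nC_p ln(T₂/T₁) − nR ln(P₂/P₁), with C_p = 5R/2 = 20.79 J mol⁻¹ K⁻¹ for a monoatomic ideal gas.
ΔS = 2.56 × [20.79 × ln(873/452) − 8.314 × ln(381/309)] = 30.6 J/K.

ΔS = 30.6 J/K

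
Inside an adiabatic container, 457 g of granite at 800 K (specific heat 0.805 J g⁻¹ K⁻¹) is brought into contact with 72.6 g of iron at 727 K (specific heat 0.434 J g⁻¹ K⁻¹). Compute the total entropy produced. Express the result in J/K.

Energy balance: T_f = (m₁c₁T₁ + m₂c₂T₂)/(m₁c₁ + m₂c₂) = 794.24 K.
ΔS₁ = m₁c₁ ln(T_f/T₁) = 367.885 × ln(794.24/800) = -2.658 J/K.
ΔS₂ = m₂c₂ ln(T_f/T₂) = 31.5084 × ln(794.24/727) = 2.787 J/K.
ΔS_total = -2.658 + 2.787 = 0.129 J/K.

ΔS_total = 0.129 J/K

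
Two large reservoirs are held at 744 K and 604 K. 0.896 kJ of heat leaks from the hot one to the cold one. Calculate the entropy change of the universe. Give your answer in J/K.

ΔS_hot = −Q/T_H = −896/744 = -1.204 J/K and ΔS_cold = +Q/T_C = 896/604 = 1.483 J/K.
ΔS_total = -1.204 + 1.483 = 0.279 J/K, positive as the second law requires.

ΔS_total = 0.279 J/K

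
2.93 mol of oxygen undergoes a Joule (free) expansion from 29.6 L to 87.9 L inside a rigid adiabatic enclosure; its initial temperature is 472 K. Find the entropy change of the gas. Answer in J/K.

ΔS_gas = 26.5 J/K

No heat is exchanged and no work is done, so the ideal-gas temperature stays constant.
Entropy is a state function; using a reversible isothermal path, ΔS_gas = nR ln(V₂/V₁) = 2.93 × 8.314 × ln(87.9/29.6) = 26.5 J/K.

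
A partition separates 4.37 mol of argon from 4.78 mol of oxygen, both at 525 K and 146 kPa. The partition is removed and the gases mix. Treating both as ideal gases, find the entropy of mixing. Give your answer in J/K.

Mole fractions: x_A = 4.37/9.15 = 0.478, x_B = 0.522.
ΔS_mix = −R(n_A ln x_A + n_B ln x_B) = −8.314 × (4.37 ln 0.478 + 4.78 ln 0.522) = 52.7 J/K.

ΔS_mix = 52.7 J/K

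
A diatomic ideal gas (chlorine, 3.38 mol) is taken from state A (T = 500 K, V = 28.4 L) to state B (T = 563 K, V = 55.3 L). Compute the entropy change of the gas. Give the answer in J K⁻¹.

Entropy is a state function: ΔS = nC_V ln(T₂/T₁) + nR ln(V₂/V₁), with C_V = 5R/2 = 20.79 J mol⁻¹ K⁻¹ for a diatomic ideal gas.
ΔS = 3.38 × [20.79 × ln(563/500) + 8.314 × ln(55.3/28.4)] = 27.1 J/K.

ΔS = 27.1 J/K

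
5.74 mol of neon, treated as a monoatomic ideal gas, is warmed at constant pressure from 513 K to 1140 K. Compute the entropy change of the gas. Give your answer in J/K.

ΔS = 95.3 J/K

At constant pressure, ΔS = nC_p ln(T₂/T₁) with C_p = 5R/2 = 20.79 J mol⁻¹ K⁻¹.
ΔS = 5.74 × 20.79 × ln(1140/513) = 95.3 J/K.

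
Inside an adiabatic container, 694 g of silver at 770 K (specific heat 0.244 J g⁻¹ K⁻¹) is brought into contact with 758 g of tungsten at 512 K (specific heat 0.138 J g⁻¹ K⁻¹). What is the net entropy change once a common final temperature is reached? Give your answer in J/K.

Energy balance: T_f = (m₁c₁T₁ + m₂c₂T₂)/(m₁c₁ + m₂c₂) = 671.48 K.
ΔS₁ = m₁c₁ ln(T_f/T₁) = 169.336 × ln(671.48/770) = -23.18 J/K.
ΔS₂ = m₂c₂ ln(T_f/T₂) = 104.604 × ln(671.48/512) = 28.36 J/K.
ΔS_total = -23.18 + 28.36 = 5.18 J/K.

ΔS_total = 5.18 J/K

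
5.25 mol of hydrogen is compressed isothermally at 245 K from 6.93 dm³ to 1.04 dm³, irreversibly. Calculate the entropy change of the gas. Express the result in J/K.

Entropy is a state function, so ΔS_gas depends only on the end states.
For an isothermal ideal gas ΔS_gas = nR ln(V₂/V₁) = 5.25 × 8.314 × ln(1.04/6.93) = -82.8 J/K.

ΔS_gas = -82.8 J/K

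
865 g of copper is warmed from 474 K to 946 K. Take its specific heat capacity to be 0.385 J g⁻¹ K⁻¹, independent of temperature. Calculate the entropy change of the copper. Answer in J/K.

ΔS = ∫dQ_rev/T = m c ln(T₂/T₁) = 865 × 0.385 × ln(946/474) = 230 J/K.

ΔS = 230 J/K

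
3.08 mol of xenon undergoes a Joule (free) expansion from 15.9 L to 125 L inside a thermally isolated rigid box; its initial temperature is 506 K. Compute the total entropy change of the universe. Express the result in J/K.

ΔS_universe = 52.8 J/K

No heat is exchanged and no work is done, so the ideal-gas temperature stays constant.
Entropy is a state function; using a reversible isothermal path, ΔS_gas = nR ln(V₂/V₁) = 3.08 × 8.314 × ln(125/15.9) = 52.8 J/K.
The insulated surroundings exchange no heat, so ΔS_surr = 0 and ΔS_universe = ΔS_gas.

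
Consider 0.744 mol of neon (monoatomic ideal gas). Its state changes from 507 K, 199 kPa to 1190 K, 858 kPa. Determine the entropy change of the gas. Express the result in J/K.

ΔS = 4.15 J/K

ΔS = nC_p ln(T₂/T₁) − nR ln(P₂/P₁), with C_p = 5R/2 = 20.79 J mol⁻¹ K⁻¹ for a monoatomic ideal gas.
ΔS = 0.744 × [20.79 × ln(1190/507) − 8.314 × ln(858/199)] = 4.15 J/K.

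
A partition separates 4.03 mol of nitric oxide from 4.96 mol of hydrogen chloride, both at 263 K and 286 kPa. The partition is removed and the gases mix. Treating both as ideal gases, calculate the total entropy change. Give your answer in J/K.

ΔS_mix = 51.4 J/K

Mole fractions: x_A = 4.03/8.99 = 0.448, x_B = 0.552.
ΔS_mix = −R(n_A ln x_A + n_B ln x_B) = −8.314 × (4.03 ln 0.448 + 4.96 ln 0.552) = 51.4 J/K.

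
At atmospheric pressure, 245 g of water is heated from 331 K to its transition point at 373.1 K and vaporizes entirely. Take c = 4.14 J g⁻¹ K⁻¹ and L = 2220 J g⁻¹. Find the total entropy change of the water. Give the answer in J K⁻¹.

ΔS = 1580 J/K

Warming step: ΔS₁ = m c ln(T_tr/T_i) = 245 × 4.14 × ln(373.1/331) = 121.4 J/K.
Phase change: ΔS₂ = +mL/T_tr = 245 × 2220 / 373.1 = 1458 J/K.
ΔS_total = (121.4) + (1458) = 1580 J/K.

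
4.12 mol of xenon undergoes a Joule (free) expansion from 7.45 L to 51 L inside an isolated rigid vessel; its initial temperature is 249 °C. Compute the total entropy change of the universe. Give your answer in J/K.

No heat is exchanged and no work is done, so the ideal-gas temperature stays constant.
Entropy is a state function; using a reversible isothermal path, ΔS_gas = nR ln(V₂/V₁) = 4.12 × 8.314 × ln(51/7.45) = 65.9 J/K.
The insulated surroundings exchange no heat, so ΔS_surr = 0 and ΔS_universe = ΔS_gas.

ΔS_universe = 65.9 J/K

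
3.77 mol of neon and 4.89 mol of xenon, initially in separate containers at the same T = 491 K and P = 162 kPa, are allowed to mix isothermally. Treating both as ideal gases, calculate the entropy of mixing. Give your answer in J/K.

ΔS_mix = 49.3 J/K

Mole fractions: x_A = 3.77/8.66 = 0.435, x_B = 0.565.
ΔS_mix = −R(n_A ln x_A + n_B ln x_B) = −8.314 × (3.77 ln 0.435 + 4.89 ln 0.565) = 49.3 J/K.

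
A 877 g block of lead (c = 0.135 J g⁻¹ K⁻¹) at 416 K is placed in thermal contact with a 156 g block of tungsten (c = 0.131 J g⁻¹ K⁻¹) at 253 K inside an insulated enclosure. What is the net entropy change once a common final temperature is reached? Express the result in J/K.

Energy balance: T_f = (m₁c₁T₁ + m₂c₂T₂)/(m₁c₁ + m₂c₂) = 392.01 K.
ΔS₁ = m₁c₁ ln(T_f/T₁) = 118.395 × ln(392.01/416) = -7.034 J/K.
ΔS₂ = m₂c₂ ln(T_f/T₂) = 20.436 × ln(392.01/253) = 8.949 J/K.
ΔS_total = -7.034 + 8.949 = 1.92 J/K.

ΔS_total = 1.92 J/K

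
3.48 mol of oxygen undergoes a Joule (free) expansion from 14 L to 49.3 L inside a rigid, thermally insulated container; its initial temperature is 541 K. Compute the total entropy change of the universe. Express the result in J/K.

No heat is exchanged and no work is done, so the ideal-gas temperature stays constant.
Entropy is a state function; using a reversible isothermal path, ΔS_gas = nR ln(V₂/V₁) = 3.48 × 8.314 × ln(49.3/14) = 36.4 J/K.
The insulated surroundings exchange no heat, so ΔS_surr = 0 and ΔS_universe = ΔS_gas.

ΔS_universe = 36.4 J/K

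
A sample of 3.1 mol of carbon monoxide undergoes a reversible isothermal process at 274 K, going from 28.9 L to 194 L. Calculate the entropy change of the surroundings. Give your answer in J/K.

ΔS_surr = -49.1 J/K

For an isothermal ideal gas ΔS_gas = nR ln(V₂/V₁) = 3.1 × 8.314 × ln(194/28.9) = 49.1 J/K.
The process is reversible, so ΔS_surr = −ΔS_gas = -49.1 J/K and ΔS_universe = 0.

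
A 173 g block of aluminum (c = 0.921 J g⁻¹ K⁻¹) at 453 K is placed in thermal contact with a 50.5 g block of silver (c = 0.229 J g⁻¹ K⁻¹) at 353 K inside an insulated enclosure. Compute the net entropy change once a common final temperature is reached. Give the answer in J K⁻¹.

ΔS_total = 0.312 J/K

Energy balance: T_f = (m₁c₁T₁ + m₂c₂T₂)/(m₁c₁ + m₂c₂) = 446.23 K.
ΔS₁ = m₁c₁ ln(T_f/T₁) = 159.333 × ln(446.23/453) = -2.398 J/K.
ΔS₂ = m₂c₂ ln(T_f/T₂) = 11.5645 × ln(446.23/353) = 2.71 J/K.
ΔS_total = -2.398 + 2.71 = 0.312 J/K.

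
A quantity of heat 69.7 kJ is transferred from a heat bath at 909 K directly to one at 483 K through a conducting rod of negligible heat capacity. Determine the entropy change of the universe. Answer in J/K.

ΔS_hot = −Q/T_H = −69700/909 = -76.68 J/K and ΔS_cold = +Q/T_C = 69700/483 = 144.3 J/K.
ΔS_total = -76.68 + 144.3 = 67.6 J/K, positive as the second law requires.

ΔS_total = 67.6 J/K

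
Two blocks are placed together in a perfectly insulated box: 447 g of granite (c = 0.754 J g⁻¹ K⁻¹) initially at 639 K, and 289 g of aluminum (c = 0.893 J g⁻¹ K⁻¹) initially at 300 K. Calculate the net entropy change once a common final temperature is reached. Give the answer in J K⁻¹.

ΔS_total = 39.5 J/K

Energy balance: T_f = (m₁c₁T₁ + m₂c₂T₂)/(m₁c₁ + m₂c₂) = 491.99 K.
ΔS₁ = m₁c₁ ln(T_f/T₁) = 337.038 × ln(491.99/639) = -88.118 J/K.
ΔS₂ = m₂c₂ ln(T_f/T₂) = 258.077 × ln(491.99/300) = 127.66 J/K.
ΔS_total = -88.118 + 127.66 = 39.5 J/K.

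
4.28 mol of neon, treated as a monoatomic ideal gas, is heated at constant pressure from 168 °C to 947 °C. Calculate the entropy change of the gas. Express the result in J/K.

ΔS = 90.5 J/K

In kelvin: T₁ = 441.15 K, T₂ = 1220.15 K. At constant pressure, ΔS = nC_p ln(T₂/T₁) with C_p = 5R/2 = 20.79 J mol⁻¹ K⁻¹.
ΔS = 4.28 × 20.79 × ln(1220.15/441.15) = 90.5 J/K.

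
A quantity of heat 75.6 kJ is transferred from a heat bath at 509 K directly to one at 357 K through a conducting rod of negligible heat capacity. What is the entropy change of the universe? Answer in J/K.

ΔS_total = 63.2 J/K

ΔS_hot = −Q/T_H = −75600/509 = -148.53 J/K and ΔS_cold = +Q/T_C = 75600/357 = 211.76 J/K.
ΔS_total = -148.53 + 211.76 = 63.2 J/K, positive as the second law requires.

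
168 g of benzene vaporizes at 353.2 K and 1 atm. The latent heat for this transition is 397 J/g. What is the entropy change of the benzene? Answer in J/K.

ΔS = 189 J/K

Heat absorbed by the substance: Q = mL = 168 × 397 = 66696 J.
At constant T, ΔS = Q_rev/T = 66696 / 353.2 = 189 J/K.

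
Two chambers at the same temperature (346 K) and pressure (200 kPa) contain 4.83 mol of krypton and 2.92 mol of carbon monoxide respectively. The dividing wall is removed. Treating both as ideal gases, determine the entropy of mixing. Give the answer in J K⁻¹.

Mole fractions: x_A = 4.83/7.75 = 0.623, x_B = 0.377.
ΔS_mix = −R(n_A ln x_A + n_B ln x_B) = −8.314 × (4.83 ln 0.623 + 2.92 ln 0.377) = 42.7 J/K.

ΔS_mix = 42.7 J/K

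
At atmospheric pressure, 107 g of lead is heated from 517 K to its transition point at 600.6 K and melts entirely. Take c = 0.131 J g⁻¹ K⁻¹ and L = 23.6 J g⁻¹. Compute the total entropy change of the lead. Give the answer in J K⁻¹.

Warming step: ΔS₁ = m c ln(T_tr/T_i) = 107 × 0.131 × ln(600.6/517) = 2.101 J/K.
Phase change: ΔS₂ = +mL/T_tr = 107 × 23.6 / 600.6 = 4.2045 J/K.
ΔS_total = (2.101) + (4.2045) = 6.31 J/K.

ΔS = 6.31 J/K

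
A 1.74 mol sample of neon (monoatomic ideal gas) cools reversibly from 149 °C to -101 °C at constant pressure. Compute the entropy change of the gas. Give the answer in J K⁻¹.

In kelvin: T₁ = 422.15 K, T₂ = 172.15 K. At constant pressure, ΔS = nC_p ln(T₂/T₁) with C_p = 5R/2 = 20.79 J mol⁻¹ K⁻¹.
ΔS = 1.74 × 20.79 × ln(172.15/422.15) = -32.4 J/K.

ΔS = -32.4 J/K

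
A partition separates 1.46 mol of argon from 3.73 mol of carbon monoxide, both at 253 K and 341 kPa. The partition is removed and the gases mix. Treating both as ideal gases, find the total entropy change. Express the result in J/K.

ΔS_mix = 25.6 J/K

Mole fractions: x_A = 1.46/5.19 = 0.281, x_B = 0.719.
ΔS_mix = −R(n_A ln x_A + n_B ln x_B) = −8.314 × (1.46 ln 0.281 + 3.73 ln 0.719) = 25.6 J/K.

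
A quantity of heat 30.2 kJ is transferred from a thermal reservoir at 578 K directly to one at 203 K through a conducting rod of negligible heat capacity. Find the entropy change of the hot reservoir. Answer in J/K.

ΔS_hot = -52.2 J/K

The hot reservoir loses heat Q, so ΔS_hot = −Q/T_H = −30200/578 = -52.2 J/K.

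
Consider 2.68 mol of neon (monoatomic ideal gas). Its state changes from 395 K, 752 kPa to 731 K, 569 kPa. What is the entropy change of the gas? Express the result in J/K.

ΔS = 40.5 J/K

ΔS = nC_p ln(T₂/T₁) − nR ln(P₂/P₁), with C_p = 5R/2 = 20.79 J mol⁻¹ K⁻¹ for a monoatomic ideal gas.
ΔS = 2.68 × [20.79 × ln(731/395) − 8.314 × ln(569/752)] = 40.5 J/K.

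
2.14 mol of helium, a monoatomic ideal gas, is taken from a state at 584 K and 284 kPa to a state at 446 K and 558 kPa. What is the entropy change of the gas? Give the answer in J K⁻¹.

ΔS = -24 J/K

ΔS = nC_p ln(T₂/T₁) − nR ln(P₂/P₁), with C_p = 5R/2 = 20.79 J mol⁻¹ K⁻¹ for a monoatomic ideal gas.
ΔS = 2.14 × [20.79 × ln(446/584) − 8.314 × ln(558/284)] = -24 J/K.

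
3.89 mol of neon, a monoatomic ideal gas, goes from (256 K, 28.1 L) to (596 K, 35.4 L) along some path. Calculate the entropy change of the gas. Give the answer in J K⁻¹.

ΔS = 48.5 J/K

Entropy is a state function: ΔS = nC_V ln(T₂/T₁) + nR ln(V₂/V₁), with C_V = 3R/2 = 12.47 J mol⁻¹ K⁻¹ for a monoatomic ideal gas.
ΔS = 3.89 × [12.47 × ln(596/256) + 8.314 × ln(35.4/28.1)] = 48.5 J/K.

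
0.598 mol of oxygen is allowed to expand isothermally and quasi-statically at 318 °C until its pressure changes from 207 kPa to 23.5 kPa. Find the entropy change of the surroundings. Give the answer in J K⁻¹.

For an isothermal ideal gas ΔS_gas = nR ln(P₁/P₂) = 0.598 × 8.314 × ln(207/23.5) = 10.8 J/K.
The process is reversible, so ΔS_surr = −ΔS_gas = -10.8 J/K and ΔS_universe = 0.

ΔS_surr = -10.8 J/K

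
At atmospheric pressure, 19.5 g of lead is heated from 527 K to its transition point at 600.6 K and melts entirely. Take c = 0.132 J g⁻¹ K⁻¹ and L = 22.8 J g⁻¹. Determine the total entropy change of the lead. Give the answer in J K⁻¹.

ΔS = 1.08 J/K

Warming step: ΔS₁ = m c ln(T_tr/T_i) = 19.5 × 0.132 × ln(600.6/527) = 0.3365 J/K.
Phase change: ΔS₂ = +mL/T_tr = 19.5 × 22.8 / 600.6 = 0.7403 J/K.
ΔS_total = (0.3365) + (0.7403) = 1.08 J/K.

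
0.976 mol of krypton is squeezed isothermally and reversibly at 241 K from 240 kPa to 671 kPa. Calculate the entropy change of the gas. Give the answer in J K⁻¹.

ΔS_gas = -8.34 J/K

For an isothermal ideal gas ΔS_gas = nR ln(P₁/P₂) = 0.976 × 8.314 × ln(240/671) = -8.34 J/K.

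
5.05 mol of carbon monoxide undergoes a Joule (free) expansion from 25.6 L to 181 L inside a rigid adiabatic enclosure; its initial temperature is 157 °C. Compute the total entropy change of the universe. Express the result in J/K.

For an ideal gas in free expansion Q = 0 and W = 0, so T is unchanged.
Entropy is a state function; using a reversible isothermal path, ΔS_gas = nR ln(V₂/V₁) = 5.05 × 8.314 × ln(181/25.6) = 82.1 J/K.
The insulated surroundings exchange no heat, so ΔS_surr = 0 and ΔS_universe = ΔS_gas.

ΔS_universe = 82.1 J/K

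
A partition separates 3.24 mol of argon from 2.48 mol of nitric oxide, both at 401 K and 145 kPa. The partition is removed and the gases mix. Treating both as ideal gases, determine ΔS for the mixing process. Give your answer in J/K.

Mole fractions: x_A = 3.24/5.72 = 0.566, x_B = 0.434.
ΔS_mix = −R(n_A ln x_A + n_B ln x_B) = −8.314 × (3.24 ln 0.566 + 2.48 ln 0.434) = 32.5 J/K.

ΔS_mix = 32.5 J/K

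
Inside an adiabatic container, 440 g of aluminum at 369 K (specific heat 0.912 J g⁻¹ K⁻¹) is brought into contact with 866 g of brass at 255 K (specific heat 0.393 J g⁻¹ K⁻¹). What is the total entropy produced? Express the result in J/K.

ΔS_total = 12.4 J/K

Energy balance: T_f = (m₁c₁T₁ + m₂c₂T₂)/(m₁c₁ + m₂c₂) = 316.68 K.
ΔS₁ = m₁c₁ ln(T_f/T₁) = 401.28 × ln(316.68/369) = -61.35 J/K.
ΔS₂ = m₂c₂ ln(T_f/T₂) = 340.338 × ln(316.68/255) = 73.73 J/K.
ΔS_total = -61.35 + 73.73 = 12.4 J/K.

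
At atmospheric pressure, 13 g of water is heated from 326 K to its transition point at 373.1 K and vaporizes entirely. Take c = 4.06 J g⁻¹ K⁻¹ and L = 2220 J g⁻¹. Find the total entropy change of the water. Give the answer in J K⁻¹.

Warming step: ΔS₁ = m c ln(T_tr/T_i) = 13 × 4.06 × ln(373.1/326) = 7.123 J/K.
Phase change: ΔS₂ = +mL/T_tr = 13 × 2220 / 373.1 = 77.35 J/K.
ΔS_total = (7.123) + (77.35) = 84.5 J/K.

ΔS = 84.5 J/K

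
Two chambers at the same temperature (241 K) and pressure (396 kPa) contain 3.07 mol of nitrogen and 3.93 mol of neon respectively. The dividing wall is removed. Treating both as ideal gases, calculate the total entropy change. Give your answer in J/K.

Mole fractions: x_A = 3.07/7 = 0.439, x_B = 0.561.
ΔS_mix = −R(n_A ln x_A + n_B ln x_B) = −8.314 × (3.07 ln 0.439 + 3.93 ln 0.561) = 39.9 J/K.

ΔS_mix = 39.9 J/K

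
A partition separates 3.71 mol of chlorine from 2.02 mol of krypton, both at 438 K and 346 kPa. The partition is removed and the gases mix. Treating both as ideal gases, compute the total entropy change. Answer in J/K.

Mole fractions: x_A = 3.71/5.73 = 0.647, x_B = 0.353.
ΔS_mix = −R(n_A ln x_A + n_B ln x_B) = −8.314 × (3.71 ln 0.647 + 2.02 ln 0.353) = 30.9 J/K.

ΔS_mix = 30.9 J/K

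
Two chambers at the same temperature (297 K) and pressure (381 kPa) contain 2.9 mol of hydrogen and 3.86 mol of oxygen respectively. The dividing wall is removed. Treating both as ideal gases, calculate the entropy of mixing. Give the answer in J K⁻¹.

Mole fractions: x_A = 2.9/6.76 = 0.429, x_B = 0.571.
ΔS_mix = −R(n_A ln x_A + n_B ln x_B) = −8.314 × (2.9 ln 0.429 + 3.86 ln 0.571) = 38.4 J/K.

ΔS_mix = 38.4 J/K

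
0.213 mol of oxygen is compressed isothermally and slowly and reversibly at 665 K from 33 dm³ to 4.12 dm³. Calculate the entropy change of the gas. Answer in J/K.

ΔS_gas = -3.68 J/K

For an isothermal ideal gas ΔS_gas = nR ln(V₂/V₁) = 0.213 × 8.314 × ln(4.12/33) = -3.68 J/K.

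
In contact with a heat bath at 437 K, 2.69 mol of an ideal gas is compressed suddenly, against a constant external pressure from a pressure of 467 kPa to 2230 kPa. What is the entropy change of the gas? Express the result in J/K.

Entropy is a state function, so ΔS_gas depends only on the end states.
For an isothermal ideal gas ΔS_gas = nR ln(P₁/P₂) = 2.69 × 8.314 × ln(467/2230) = -35 J/K.

ΔS_gas = -35 J/K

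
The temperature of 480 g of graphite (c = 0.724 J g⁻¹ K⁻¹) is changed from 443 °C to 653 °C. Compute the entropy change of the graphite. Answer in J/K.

ΔS = 89.4 J/K

In kelvin: T₁ = 716.15 K, T₂ = 926.15 K. ΔS = ∫dQ_rev/T = m c ln(T₂/T₁) = 480 × 0.724 × ln(926.15/716.15) = 89.4 J/K.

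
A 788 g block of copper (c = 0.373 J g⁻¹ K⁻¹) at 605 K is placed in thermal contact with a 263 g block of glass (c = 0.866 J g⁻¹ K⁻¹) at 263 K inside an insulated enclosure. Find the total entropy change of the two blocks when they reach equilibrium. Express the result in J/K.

ΔS_total = 41.9 J/K

Energy balance: T_f = (m₁c₁T₁ + m₂c₂T₂)/(m₁c₁ + m₂c₂) = 455.69 K.
ΔS₁ = m₁c₁ ln(T_f/T₁) = 293.924 × ln(455.69/605) = -83.3 J/K.
ΔS₂ = m₂c₂ ln(T_f/T₂) = 227.758 × ln(455.69/263) = 125.2 J/K.
ΔS_total = -83.3 + 125.2 = 41.9 J/K.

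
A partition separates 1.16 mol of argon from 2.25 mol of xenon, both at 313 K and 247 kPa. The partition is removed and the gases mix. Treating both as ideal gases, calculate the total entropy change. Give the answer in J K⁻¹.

Mole fractions: x_A = 1.16/3.41 = 0.34, x_B = 0.66.
ΔS_mix = −R(n_A ln x_A + n_B ln x_B) = −8.314 × (1.16 ln 0.34 + 2.25 ln 0.66) = 18.2 J/K.

ΔS_mix = 18.2 J/K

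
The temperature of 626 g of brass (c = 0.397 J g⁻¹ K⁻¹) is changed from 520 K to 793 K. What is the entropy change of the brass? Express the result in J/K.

ΔS = 105 J/K

ΔS = ∫dQ_rev/T = m c ln(T₂/T₁) = 626 × 0.397 × ln(793/520) = 105 J/K.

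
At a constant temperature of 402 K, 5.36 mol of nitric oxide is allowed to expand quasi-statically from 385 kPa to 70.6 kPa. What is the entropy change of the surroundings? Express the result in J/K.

ΔS_surr = -75.6 J/K

For an isothermal ideal gas ΔS_gas = nR ln(P₁/P₂) = 5.36 × 8.314 × ln(385/70.6) = 75.6 J/K.
The process is reversible, so ΔS_surr = −ΔS_gas = -75.6 J/K and ΔS_universe = 0.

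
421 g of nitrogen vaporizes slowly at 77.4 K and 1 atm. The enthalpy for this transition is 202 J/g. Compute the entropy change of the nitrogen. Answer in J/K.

Heat absorbed by the substance: Q = mL = 421 × 202 = 85042 J.
At constant T, ΔS = Q_rev/T = 85042 / 77.4 = 1100 J/K.

ΔS = 1100 J/K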